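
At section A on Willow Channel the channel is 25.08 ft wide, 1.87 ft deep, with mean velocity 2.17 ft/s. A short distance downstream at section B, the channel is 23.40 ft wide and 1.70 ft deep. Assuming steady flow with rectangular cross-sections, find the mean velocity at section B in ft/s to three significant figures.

Q = A₁V₁ = (25.08×1.87) × 2.17 = 101.8 ft³/s
A₂ = 23.40 × 1.70 = 39.78 ft²
V₂ = Q/A₂ = 101.8/39.78 = 2.558 ft/s

2.56 ft/s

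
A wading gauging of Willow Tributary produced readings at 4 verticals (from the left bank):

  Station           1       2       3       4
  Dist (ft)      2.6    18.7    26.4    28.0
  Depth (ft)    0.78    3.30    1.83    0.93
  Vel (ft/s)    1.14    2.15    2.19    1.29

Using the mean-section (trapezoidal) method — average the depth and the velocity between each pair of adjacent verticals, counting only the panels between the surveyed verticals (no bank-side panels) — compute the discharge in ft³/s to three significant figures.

101 ft³/s

Panel 1-2: Δb = 16.1 ft, d̄ = (0.78+3.30)/2 = 2.04, v̄ = (1.14+2.15)/2 = 1.645 → q = 16.1×2.04×1.645 = 54.03 ft³/s
Panel 2-3: Δb = 7.7 ft, d̄ = (3.30+1.83)/2 = 2.565, v̄ = (2.15+2.19)/2 = 2.17 → q = 7.7×2.565×2.17 = 42.86 ft³/s
Panel 3-4: Δb = 1.6 ft, d̄ = (1.83+0.93)/2 = 1.38, v̄ = (2.19+1.29)/2 = 1.74 → q = 1.6×1.38×1.74 = 3.842 ft³/s
Q = Σ q = 100.7 ft³/s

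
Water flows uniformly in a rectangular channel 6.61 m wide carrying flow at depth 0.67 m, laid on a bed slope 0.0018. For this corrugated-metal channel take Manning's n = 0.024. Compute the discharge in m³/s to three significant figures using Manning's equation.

5.30 m³/s

A = b·y = 6.61 × 0.67 = 4.429 m²
P = b + 2y = 6.61 + 2×0.67 = 7.950 m
R = A/P = 4.429/7.950 = 0.5571 m
Q = (1/n)·A·R^(2/3)·S^(1/2) = (1/0.024) × 4.429 × 0.5571^(2/3) × 0.0018^(1/2) = 5.300 m³/s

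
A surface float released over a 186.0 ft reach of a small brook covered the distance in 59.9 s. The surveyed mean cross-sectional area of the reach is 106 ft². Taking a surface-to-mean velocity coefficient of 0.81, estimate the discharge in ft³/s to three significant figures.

267 ft³/s

v_surface = L / t̄ = 186.0 / 59.9 = 3.105 ft/s
v_mean = 0.81 × 3.105 = 2.515 ft/s
Q = A × v_mean = 106 × 2.515 = 266.6 ft³/s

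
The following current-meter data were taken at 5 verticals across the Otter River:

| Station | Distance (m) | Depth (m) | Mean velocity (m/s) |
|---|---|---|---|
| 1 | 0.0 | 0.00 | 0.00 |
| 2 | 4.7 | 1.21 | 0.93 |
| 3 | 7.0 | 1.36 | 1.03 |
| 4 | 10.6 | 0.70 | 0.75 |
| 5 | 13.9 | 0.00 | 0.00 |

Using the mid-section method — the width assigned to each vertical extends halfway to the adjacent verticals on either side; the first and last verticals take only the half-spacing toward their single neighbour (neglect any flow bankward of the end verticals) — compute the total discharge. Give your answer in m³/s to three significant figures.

w_2 = (7.0 − 0.0)/2 = 3.5 m; q_2 = 0.93 × 1.21 × 3.5 = 3.939 m³/s
w_3 = (10.6 − 4.7)/2 = 2.95 m; q_3 = 1.03 × 1.36 × 2.95 = 4.132 m³/s
w_4 = (13.9 − 7.0)/2 = 3.45 m; q_4 = 0.75 × 0.70 × 3.45 = 1.811 m³/s
Stations 1, 5 contribute zero (depth or velocity is 0).
Q = Σ qᵢ = 9.882 m³/s

9.88 m³/s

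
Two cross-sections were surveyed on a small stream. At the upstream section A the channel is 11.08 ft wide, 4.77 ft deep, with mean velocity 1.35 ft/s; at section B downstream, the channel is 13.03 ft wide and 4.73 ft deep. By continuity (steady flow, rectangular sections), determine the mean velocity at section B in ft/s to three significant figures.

1.16 ft/s

Q = A₁V₁ = (11.08×4.77) × 1.35 = 71.35 ft³/s
A₂ = 13.03 × 4.73 = 61.63 ft²
V₂ = Q/A₂ = 71.35/61.63 = 1.158 ft/s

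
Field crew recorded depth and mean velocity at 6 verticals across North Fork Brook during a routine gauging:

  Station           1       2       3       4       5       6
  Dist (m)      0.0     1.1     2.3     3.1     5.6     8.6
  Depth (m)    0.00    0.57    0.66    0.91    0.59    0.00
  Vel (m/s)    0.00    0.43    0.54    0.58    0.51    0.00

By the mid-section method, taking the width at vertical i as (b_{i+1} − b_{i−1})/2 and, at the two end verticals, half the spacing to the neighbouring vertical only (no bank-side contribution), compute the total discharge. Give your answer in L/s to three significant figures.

w_2 = (2.3 − 0.0)/2 = 1.15 m; q_2 = 0.43 × 0.57 × 1.15 = 0.2819 m³/s
w_3 = (3.1 − 1.1)/2 = 1 m; q_3 = 0.54 × 0.66 × 1 = 0.3564 m³/s
w_4 = (5.6 − 2.3)/2 = 1.65 m; q_4 = 0.58 × 0.91 × 1.65 = 0.8709 m³/s
w_5 = (8.6 − 3.1)/2 = 2.75 m; q_5 = 0.51 × 0.59 × 2.75 = 0.8275 m³/s
Stations 1, 6 contribute zero (depth or velocity is 0).
Q = Σ qᵢ = 2.337 m³/s
= 2.337 × 1000 = 2337 L/s

2340 L/s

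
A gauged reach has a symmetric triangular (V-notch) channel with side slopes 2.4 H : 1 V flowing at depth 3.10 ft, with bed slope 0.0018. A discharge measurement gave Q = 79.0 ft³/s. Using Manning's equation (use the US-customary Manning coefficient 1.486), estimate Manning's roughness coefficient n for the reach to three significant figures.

A = z·y² = 2.4×3.10² = 23.06 ft²
P = 2y√(1+z²) = 2×3.10×√(1+2.4²) = 16.12 ft
R = A/P = 23.06/16.12 = 1.431 ft
n = (1.486/Q)·A·R^(2/3)·S^(1/2) = (1.486/79.0) × 23.06 × 1.270 × 0.04243 = 0.02337

0.0234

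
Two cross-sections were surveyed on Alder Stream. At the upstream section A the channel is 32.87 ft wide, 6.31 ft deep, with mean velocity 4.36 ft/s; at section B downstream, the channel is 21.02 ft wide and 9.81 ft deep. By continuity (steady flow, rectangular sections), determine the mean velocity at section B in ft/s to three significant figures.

4.39 ft/s

Q = A₁V₁ = (32.87×6.31) × 4.36 = 904.3 ft³/s
A₂ = 21.02 × 9.81 = 206.2 ft²
V₂ = Q/A₂ = 904.3/206.2 = 4.385 ft/s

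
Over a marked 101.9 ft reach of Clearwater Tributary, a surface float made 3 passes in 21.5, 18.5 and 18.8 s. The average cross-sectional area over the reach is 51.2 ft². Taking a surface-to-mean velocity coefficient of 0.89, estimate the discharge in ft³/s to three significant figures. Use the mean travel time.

t̄ = (21.5 + 18.5 + 18.8) / 3 = 19.6 s
v_surface = L / t̄ = 101.9 / 19.6 = 5.199 ft/s
v_mean = 0.89 × 5.199 = 4.627 ft/s
Q = A × v_mean = 51.2 × 4.627 = 236.9 ft³/s

237 ft³/s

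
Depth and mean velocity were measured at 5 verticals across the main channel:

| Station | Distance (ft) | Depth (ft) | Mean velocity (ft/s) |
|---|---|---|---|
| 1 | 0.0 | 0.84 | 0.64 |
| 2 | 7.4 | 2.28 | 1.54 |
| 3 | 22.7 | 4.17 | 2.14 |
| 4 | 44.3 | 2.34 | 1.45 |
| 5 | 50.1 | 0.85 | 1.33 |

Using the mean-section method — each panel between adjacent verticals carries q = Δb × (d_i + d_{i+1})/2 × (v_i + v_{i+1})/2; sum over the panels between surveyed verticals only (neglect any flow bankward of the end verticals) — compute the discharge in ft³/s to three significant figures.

Panel 1-2: Δb = 7.4 ft, d̄ = (0.84+2.28)/2 = 1.56, v̄ = (0.64+1.54)/2 = 1.09 → q = 7.4×1.56×1.09 = 12.58 ft³/s
Panel 2-3: Δb = 15.3 ft, d̄ = (2.28+4.17)/2 = 3.225, v̄ = (1.54+2.14)/2 = 1.84 → q = 15.3×3.225×1.84 = 90.79 ft³/s
Panel 3-4: Δb = 21.6 ft, d̄ = (4.17+2.34)/2 = 3.255, v̄ = (2.14+1.45)/2 = 1.795 → q = 21.6×3.255×1.795 = 126.2 ft³/s
Panel 4-5: Δb = 5.8 ft, d̄ = (2.34+0.85)/2 = 1.595, v̄ = (1.45+1.33)/2 = 1.39 → q = 5.8×1.595×1.39 = 12.86 ft³/s
Q = Σ q = 242.4 ft³/s

242 ft³/s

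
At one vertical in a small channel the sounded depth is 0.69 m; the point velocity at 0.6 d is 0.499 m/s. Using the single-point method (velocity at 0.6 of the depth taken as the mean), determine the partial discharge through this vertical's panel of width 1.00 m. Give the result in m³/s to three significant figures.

v̄ = v₀.₆ = 0.499 m/s
q = v̄ × d × w = 0.4990 × 0.69 × 1.00 = 0.3443 m³/s

0.344 m³/s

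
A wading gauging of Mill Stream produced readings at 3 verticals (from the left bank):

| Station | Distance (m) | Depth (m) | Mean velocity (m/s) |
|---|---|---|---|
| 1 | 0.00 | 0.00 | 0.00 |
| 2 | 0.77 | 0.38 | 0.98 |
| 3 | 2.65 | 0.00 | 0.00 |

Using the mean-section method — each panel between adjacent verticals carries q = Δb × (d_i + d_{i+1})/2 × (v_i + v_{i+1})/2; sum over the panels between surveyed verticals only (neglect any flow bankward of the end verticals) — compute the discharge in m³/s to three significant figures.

Panel 1-2: Δb = 0.77 m, d̄ = (0.00+0.38)/2 = 0.19, v̄ = (0.00+0.98)/2 = 0.49 → q = 0.77×0.19×0.49 = 0.07169 m³/s
Panel 2-3: Δb = 1.88 m, d̄ = (0.38+0.00)/2 = 0.19, v̄ = (0.98+0.00)/2 = 0.49 → q = 1.88×0.19×0.49 = 0.1750 m³/s
Q = Σ q = 0.2467 m³/s

0.247 m³/s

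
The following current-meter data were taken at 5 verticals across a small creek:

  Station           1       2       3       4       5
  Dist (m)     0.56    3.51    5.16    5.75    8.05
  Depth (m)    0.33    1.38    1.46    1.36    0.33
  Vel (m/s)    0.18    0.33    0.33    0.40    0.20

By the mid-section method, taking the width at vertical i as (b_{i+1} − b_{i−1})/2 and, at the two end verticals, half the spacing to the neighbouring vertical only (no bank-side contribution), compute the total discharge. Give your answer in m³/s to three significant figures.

w_1 = (3.51 − 0.56)/2 = 1.475 m; q_1 = 0.18 × 0.33 × 1.475 = 0.08762 m³/s
w_2 = (5.16 − 0.56)/2 = 2.3 m; q_2 = 0.33 × 1.38 × 2.3 = 1.047 m³/s
w_3 = (5.75 − 3.51)/2 = 1.12 m; q_3 = 0.33 × 1.46 × 1.12 = 0.5396 m³/s
w_4 = (8.05 − 5.16)/2 = 1.445 m; q_4 = 0.40 × 1.36 × 1.445 = 0.7861 m³/s
w_5 = (8.05 − 5.75)/2 = 1.15 m; q_5 = 0.20 × 0.33 × 1.15 = 0.07590 m³/s
Q = Σ qᵢ = 2.537 m³/s

2.54 m³/s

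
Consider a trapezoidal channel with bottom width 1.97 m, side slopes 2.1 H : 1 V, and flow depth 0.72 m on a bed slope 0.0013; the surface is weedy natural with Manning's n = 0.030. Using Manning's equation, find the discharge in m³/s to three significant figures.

1.82 m³/s

A = (b + z·y)·y = (1.97 + 2.1×0.72)×0.72 = 2.507 m²
P = b + 2y√(1+z²) = 1.97 + 2×0.72×√(1+2.1²) = 5.319 m
R = A/P = 2.507/5.319 = 0.4713 m
Q = (1/n)·A·R^(2/3)·S^(1/2) = (1/0.030) × 2.507 × 0.4713^(2/3) × 0.0013^(1/2) = 1.825 m³/s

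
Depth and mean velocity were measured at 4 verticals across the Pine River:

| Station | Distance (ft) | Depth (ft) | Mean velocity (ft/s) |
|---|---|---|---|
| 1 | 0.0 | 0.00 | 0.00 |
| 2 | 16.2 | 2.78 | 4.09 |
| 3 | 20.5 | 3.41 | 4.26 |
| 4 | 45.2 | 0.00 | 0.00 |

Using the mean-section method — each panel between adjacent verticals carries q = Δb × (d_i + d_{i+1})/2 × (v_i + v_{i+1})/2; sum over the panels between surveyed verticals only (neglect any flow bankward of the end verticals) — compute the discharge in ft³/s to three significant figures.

Panel 1-2: Δb = 16.2 ft, d̄ = (0.00+2.78)/2 = 1.39, v̄ = (0.00+4.09)/2 = 2.045 → q = 16.2×1.39×2.045 = 46.05 ft³/s
Panel 2-3: Δb = 4.3 ft, d̄ = (2.78+3.41)/2 = 3.095, v̄ = (4.09+4.26)/2 = 4.175 → q = 4.3×3.095×4.175 = 55.56 ft³/s
Panel 3-4: Δb = 24.7 ft, d̄ = (3.41+0.00)/2 = 1.705, v̄ = (4.26+0.00)/2 = 2.13 → q = 24.7×1.705×2.13 = 89.70 ft³/s
Q = Σ q = 191.3 ft³/s

191 ft³/s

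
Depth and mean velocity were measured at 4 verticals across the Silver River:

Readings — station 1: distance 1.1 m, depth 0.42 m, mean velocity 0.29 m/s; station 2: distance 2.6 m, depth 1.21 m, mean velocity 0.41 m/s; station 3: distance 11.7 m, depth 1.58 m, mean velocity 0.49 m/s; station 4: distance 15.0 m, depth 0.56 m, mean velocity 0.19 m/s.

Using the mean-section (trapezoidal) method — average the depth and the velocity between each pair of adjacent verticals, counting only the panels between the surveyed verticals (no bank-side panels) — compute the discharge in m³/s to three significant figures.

7.34 m³/s

Panel 1-2: Δb = 1.5 m, d̄ = (0.42+1.21)/2 = 0.815, v̄ = (0.29+0.41)/2 = 0.35 → q = 1.5×0.815×0.35 = 0.4279 m³/s
Panel 2-3: Δb = 9.1 m, d̄ = (1.21+1.58)/2 = 1.395, v̄ = (0.41+0.49)/2 = 0.45 → q = 9.1×1.395×0.45 = 5.713 m³/s
Panel 3-4: Δb = 3.3 m, d̄ = (1.58+0.56)/2 = 1.07, v̄ = (0.49+0.19)/2 = 0.34 → q = 3.3×1.07×0.34 = 1.201 m³/s
Q = Σ q = 7.341 m³/s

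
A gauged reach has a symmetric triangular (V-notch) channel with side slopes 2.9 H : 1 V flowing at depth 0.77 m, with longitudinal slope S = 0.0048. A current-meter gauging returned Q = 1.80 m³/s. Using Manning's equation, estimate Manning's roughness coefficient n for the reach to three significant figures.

A = z·y² = 2.9×0.77² = 1.719 m²
P = 2y√(1+z²) = 2×0.77×√(1+2.9²) = 4.724 m
R = A/P = 1.719/4.724 = 0.3640 m
n = (1/Q)·A·R^(2/3)·S^(1/2) = (1/1.80) × 1.719 × 0.5098 × 0.06928 = 0.03374

0.0337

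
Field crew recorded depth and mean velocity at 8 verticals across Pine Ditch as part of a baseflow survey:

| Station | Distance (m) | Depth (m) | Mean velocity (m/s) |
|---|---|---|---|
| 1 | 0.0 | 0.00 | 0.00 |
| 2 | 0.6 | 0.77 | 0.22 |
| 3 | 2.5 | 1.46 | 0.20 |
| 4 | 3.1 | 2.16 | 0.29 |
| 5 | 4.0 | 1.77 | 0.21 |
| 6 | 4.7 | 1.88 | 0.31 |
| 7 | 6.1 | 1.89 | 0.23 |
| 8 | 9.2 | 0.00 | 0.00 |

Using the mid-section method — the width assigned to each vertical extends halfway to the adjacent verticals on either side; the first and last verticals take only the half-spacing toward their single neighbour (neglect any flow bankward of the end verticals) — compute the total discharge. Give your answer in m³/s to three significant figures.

2.93 m³/s

w_2 = (2.5 − 0.0)/2 = 1.25 m; q_2 = 0.22 × 0.77 × 1.25 = 0.2118 m³/s
w_3 = (3.1 − 0.6)/2 = 1.25 m; q_3 = 0.20 × 1.46 × 1.25 = 0.3650 m³/s
w_4 = (4.0 − 2.5)/2 = 0.75 m; q_4 = 0.29 × 2.16 × 0.75 = 0.4698 m³/s
w_5 = (4.7 − 3.1)/2 = 0.8 m; q_5 = 0.21 × 1.77 × 0.8 = 0.2974 m³/s
w_6 = (6.1 − 4.0)/2 = 1.05 m; q_6 = 0.31 × 1.88 × 1.05 = 0.6119 m³/s
w_7 = (9.2 − 4.7)/2 = 2.25 m; q_7 = 0.23 × 1.89 × 2.25 = 0.9781 m³/s
Stations 1, 8 contribute zero (depth or velocity is 0).
Q = Σ qᵢ = 2.934 m³/s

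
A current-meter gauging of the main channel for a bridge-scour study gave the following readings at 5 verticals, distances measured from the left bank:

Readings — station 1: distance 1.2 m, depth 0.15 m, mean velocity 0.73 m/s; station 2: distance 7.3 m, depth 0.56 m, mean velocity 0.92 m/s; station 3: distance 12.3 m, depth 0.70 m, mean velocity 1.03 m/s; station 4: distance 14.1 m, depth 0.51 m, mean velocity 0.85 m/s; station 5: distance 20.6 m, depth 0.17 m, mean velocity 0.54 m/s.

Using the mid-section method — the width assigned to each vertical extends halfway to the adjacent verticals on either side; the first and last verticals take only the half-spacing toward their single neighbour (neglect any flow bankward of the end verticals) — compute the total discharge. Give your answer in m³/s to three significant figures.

7.74 m³/s

w_1 = (7.3 − 1.2)/2 = 3.05 m; q_1 = 0.73 × 0.15 × 3.05 = 0.3340 m³/s
w_2 = (12.3 − 1.2)/2 = 5.55 m; q_2 = 0.92 × 0.56 × 5.55 = 2.859 m³/s
w_3 = (14.1 − 7.3)/2 = 3.4 m; q_3 = 1.03 × 0.70 × 3.4 = 2.451 m³/s
w_4 = (20.6 − 12.3)/2 = 4.15 m; q_4 = 0.85 × 0.51 × 4.15 = 1.799 m³/s
w_5 = (20.6 − 14.1)/2 = 3.25 m; q_5 = 0.54 × 0.17 × 3.25 = 0.2984 m³/s
Q = Σ qᵢ = 7.742 m³/s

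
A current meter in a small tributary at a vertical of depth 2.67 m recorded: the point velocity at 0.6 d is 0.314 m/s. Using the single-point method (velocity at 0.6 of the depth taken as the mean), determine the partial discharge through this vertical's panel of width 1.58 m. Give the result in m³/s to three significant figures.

v̄ = v₀.₆ = 0.314 m/s
q = v̄ × d × w = 0.3140 × 2.67 × 1.58 = 1.325 m³/s

1.32 m³/s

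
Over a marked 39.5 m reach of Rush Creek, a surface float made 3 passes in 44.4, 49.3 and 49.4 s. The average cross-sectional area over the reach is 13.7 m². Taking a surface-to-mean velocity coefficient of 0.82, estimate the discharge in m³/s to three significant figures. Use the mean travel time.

9.30 m³/s

t̄ = (44.4 + 49.3 + 49.4) / 3 = 47.7 s
v_surface = L / t̄ = 39.5 / 47.7 = 0.8281 m/s
v_mean = 0.82 × 0.8281 = 0.6790 m/s
Q = A × v_mean = 13.7 × 0.6790 = 9.303 m³/s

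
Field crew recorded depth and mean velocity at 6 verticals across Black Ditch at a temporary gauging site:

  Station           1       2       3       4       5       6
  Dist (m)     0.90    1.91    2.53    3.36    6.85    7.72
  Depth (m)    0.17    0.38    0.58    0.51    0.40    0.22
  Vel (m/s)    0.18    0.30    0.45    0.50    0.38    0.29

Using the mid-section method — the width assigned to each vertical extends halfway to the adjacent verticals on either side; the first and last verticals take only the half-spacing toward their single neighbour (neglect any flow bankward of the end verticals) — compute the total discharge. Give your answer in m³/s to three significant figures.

1.21 m³/s

w_1 = (1.91 − 0.90)/2 = 0.505 m; q_1 = 0.18 × 0.17 × 0.505 = 0.01545 m³/s
w_2 = (2.53 − 0.90)/2 = 0.815 m; q_2 = 0.30 × 0.38 × 0.815 = 0.09291 m³/s
w_3 = (3.36 − 1.91)/2 = 0.725 m; q_3 = 0.45 × 0.58 × 0.725 = 0.1892 m³/s
w_4 = (6.85 − 2.53)/2 = 2.16 m; q_4 = 0.50 × 0.51 × 2.16 = 0.5508 m³/s
w_5 = (7.72 − 3.36)/2 = 2.18 m; q_5 = 0.38 × 0.40 × 2.18 = 0.3314 m³/s
w_6 = (7.72 − 6.85)/2 = 0.435 m; q_6 = 0.29 × 0.22 × 0.435 = 0.02775 m³/s
Q = Σ qᵢ = 1.208 m³/s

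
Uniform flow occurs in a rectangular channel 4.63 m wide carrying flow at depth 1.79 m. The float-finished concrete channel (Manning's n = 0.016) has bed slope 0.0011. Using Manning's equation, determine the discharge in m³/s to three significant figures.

A = b·y = 4.63 × 1.79 = 8.288 m²
P = b + 2y = 4.63 + 2×1.79 = 8.210 m
R = A/P = 8.288/8.210 = 1.009 m
Q = (1/n)·A·R^(2/3)·S^(1/2) = (1/0.016) × 8.288 × 1.009^(2/3) × 0.0011^(1/2) = 17.29 m³/s

17.3 m³/s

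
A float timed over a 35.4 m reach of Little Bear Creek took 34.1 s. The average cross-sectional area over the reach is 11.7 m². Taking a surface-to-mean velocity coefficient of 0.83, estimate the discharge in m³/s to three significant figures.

v_surface = L / t̄ = 35.4 / 34.1 = 1.038 m/s
v_mean = 0.83 × 1.038 = 0.8616 m/s
Q = A × v_mean = 11.7 × 0.8616 = 10.08 m³/s

10.1 m³/s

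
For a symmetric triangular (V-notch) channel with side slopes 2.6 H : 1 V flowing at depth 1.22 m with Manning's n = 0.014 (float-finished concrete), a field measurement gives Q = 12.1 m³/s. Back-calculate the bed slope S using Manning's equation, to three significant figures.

0.00406

A = z·y² = 2.6×1.22² = 3.870 m²
P = 2y√(1+z²) = 2×1.22×√(1+2.6²) = 6.797 m
R = A/P = 3.870/6.797 = 0.5693 m
S = (Q·n / (1·A·R^(2/3)))² = (12.1×0.014 / (1×3.870×0.6869))² = 0.004061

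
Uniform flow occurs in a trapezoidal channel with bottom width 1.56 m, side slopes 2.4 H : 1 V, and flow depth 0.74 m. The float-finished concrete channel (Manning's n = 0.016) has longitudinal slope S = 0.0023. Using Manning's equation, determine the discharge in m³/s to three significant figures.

A = (b + z·y)·y = (1.56 + 2.4×0.74)×0.74 = 2.469 m²
P = b + 2y√(1+z²) = 1.56 + 2×0.74×√(1+2.4²) = 5.408 m
R = A/P = 2.469/5.408 = 0.4565 m
Q = (1/n)·A·R^(2/3)·S^(1/2) = (1/0.016) × 2.469 × 0.4565^(2/3) × 0.0023^(1/2) = 4.387 m³/s

4.39 m³/s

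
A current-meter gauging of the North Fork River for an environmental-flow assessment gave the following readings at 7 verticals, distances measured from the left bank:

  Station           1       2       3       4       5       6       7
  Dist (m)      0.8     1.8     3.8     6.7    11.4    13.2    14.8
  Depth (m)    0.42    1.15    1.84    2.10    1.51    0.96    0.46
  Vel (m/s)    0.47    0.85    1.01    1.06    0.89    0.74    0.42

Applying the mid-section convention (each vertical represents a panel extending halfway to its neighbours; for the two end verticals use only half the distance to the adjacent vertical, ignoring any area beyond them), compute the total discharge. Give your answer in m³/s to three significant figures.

20.3 m³/s

w_1 = (1.8 − 0.8)/2 = 0.5 m; q_1 = 0.47 × 0.42 × 0.5 = 0.09870 m³/s
w_2 = (3.8 − 0.8)/2 = 1.5 m; q_2 = 0.85 × 1.15 × 1.5 = 1.466 m³/s
w_3 = (6.7 − 1.8)/2 = 2.45 m; q_3 = 1.01 × 1.84 × 2.45 = 4.553 m³/s
w_4 = (11.4 − 3.8)/2 = 3.8 m; q_4 = 1.06 × 2.10 × 3.8 = 8.459 m³/s
w_5 = (13.2 − 6.7)/2 = 3.25 m; q_5 = 0.89 × 1.51 × 3.25 = 4.368 m³/s
w_6 = (14.8 − 11.4)/2 = 1.7 m; q_6 = 0.74 × 0.96 × 1.7 = 1.208 m³/s
w_7 = (14.8 − 13.2)/2 = 0.8 m; q_7 = 0.42 × 0.46 × 0.8 = 0.1546 m³/s
Q = Σ qᵢ = 20.31 m³/s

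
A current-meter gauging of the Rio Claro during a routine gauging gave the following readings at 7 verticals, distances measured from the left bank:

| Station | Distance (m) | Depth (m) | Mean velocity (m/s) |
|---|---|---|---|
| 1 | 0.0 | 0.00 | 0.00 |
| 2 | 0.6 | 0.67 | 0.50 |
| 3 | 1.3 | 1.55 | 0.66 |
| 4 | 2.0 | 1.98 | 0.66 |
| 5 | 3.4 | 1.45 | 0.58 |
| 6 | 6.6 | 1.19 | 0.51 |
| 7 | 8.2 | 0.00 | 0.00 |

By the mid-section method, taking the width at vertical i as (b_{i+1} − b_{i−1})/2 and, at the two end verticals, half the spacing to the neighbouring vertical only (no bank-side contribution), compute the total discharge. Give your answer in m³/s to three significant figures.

5.70 m³/s

w_2 = (1.3 − 0.0)/2 = 0.65 m; q_2 = 0.50 × 0.67 × 0.65 = 0.2178 m³/s
w_3 = (2.0 − 0.6)/2 = 0.7 m; q_3 = 0.66 × 1.55 × 0.7 = 0.7161 m³/s
w_4 = (3.4 − 1.3)/2 = 1.05 m; q_4 = 0.66 × 1.98 × 1.05 = 1.372 m³/s
w_5 = (6.6 − 2.0)/2 = 2.3 m; q_5 = 0.58 × 1.45 × 2.3 = 1.934 m³/s
w_6 = (8.2 − 3.4)/2 = 2.4 m; q_6 = 0.51 × 1.19 × 2.4 = 1.457 m³/s
Stations 1, 7 contribute zero (depth or velocity is 0).
Q = Σ qᵢ = 5.697 m³/s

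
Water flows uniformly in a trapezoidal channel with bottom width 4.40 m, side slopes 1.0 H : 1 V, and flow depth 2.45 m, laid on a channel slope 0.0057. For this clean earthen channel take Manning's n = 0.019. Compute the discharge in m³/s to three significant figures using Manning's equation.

86.7 m³/s

A = (b + z·y)·y = (4.40 + 1.0×2.45)×2.45 = 16.78 m²
P = b + 2y√(1+z²) = 4.40 + 2×2.45×√(1+1.0²) = 11.33 m
R = A/P = 16.78/11.33 = 1.481 m
Q = (1/n)·A·R^(2/3)·S^(1/2) = (1/0.019) × 16.78 × 1.481^(2/3) × 0.0057^(1/2) = 86.66 m³/s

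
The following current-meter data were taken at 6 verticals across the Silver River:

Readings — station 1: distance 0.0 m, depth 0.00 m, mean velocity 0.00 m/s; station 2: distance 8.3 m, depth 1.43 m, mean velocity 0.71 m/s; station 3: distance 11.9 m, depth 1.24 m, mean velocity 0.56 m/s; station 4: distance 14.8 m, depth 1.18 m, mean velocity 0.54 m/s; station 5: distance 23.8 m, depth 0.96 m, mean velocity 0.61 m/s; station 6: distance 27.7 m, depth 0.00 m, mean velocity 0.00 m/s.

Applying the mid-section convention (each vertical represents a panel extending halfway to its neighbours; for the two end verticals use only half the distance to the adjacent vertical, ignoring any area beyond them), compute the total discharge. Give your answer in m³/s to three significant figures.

15.9 m³/s

w_2 = (11.9 − 0.0)/2 = 5.95 m; q_2 = 0.71 × 1.43 × 5.95 = 6.041 m³/s
w_3 = (14.8 − 8.3)/2 = 3.25 m; q_3 = 0.56 × 1.24 × 3.25 = 2.257 m³/s
w_4 = (23.8 − 11.9)/2 = 5.95 m; q_4 = 0.54 × 1.18 × 5.95 = 3.791 m³/s
w_5 = (27.7 − 14.8)/2 = 6.45 m; q_5 = 0.61 × 0.96 × 6.45 = 3.777 m³/s
Stations 1, 6 contribute zero (depth or velocity is 0).
Q = Σ qᵢ = 15.87 m³/s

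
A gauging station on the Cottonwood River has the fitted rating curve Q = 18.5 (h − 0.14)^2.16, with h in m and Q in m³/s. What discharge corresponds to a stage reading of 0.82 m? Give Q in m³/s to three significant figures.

Q = 18.5 × (0.82 − 0.14)^2.16 = 18.5 × 0.68^2.16 = 8.042 m³/s

8.04 m³/s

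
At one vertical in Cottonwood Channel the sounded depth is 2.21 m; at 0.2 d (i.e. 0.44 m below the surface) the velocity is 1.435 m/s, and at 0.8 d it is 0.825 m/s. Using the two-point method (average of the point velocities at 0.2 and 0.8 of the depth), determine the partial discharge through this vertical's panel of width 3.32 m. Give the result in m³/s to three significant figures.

8.29 m³/s

v̄ = (1.435 + 0.825) / 2 = 1.130 m/s
q = v̄ × d × w = 1.130 × 2.21 × 3.32 = 8.291 m³/s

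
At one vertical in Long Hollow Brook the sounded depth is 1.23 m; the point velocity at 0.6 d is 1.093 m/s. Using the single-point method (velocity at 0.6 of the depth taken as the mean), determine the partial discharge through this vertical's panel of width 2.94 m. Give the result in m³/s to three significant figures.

v̄ = v₀.₆ = 1.093 m/s
q = v̄ × d × w = 1.093 × 1.23 × 2.94 = 3.953 m³/s

3.95 m³/s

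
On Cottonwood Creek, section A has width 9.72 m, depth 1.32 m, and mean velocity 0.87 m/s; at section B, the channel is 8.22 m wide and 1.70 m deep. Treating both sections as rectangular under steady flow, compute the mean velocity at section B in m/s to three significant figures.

0.799 m/s

Q = A₁V₁ = (9.72×1.32) × 0.87 = 11.16 m³/s
A₂ = 8.22 × 1.70 = 13.97 m²
V₂ = Q/A₂ = 11.16/13.97 = 0.7988 m/s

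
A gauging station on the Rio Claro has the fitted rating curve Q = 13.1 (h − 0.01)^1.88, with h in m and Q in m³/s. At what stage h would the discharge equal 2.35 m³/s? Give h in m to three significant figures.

h − h₀ = (Q/C)^(1/b) = (2.35/13.1)^(1/1.88) = 0.4009 m
h = 0.01 + 0.4009 = 0.4109 m

0.411 m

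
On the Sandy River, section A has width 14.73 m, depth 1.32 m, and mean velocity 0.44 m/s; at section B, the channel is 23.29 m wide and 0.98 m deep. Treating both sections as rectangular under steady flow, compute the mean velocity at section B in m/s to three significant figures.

0.375 m/s

Q = A₁V₁ = (14.73×1.32) × 0.44 = 8.555 m³/s
A₂ = 23.29 × 0.98 = 22.82 m²
V₂ = Q/A₂ = 8.555/22.82 = 0.3748 m/s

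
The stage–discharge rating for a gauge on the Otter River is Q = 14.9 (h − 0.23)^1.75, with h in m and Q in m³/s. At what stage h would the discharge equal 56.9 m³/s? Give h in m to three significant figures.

2.38 m

h − h₀ = (Q/C)^(1/b) = (56.9/14.9)^(1/1.75) = 2.150 m
h = 0.23 + 2.150 = 2.380 m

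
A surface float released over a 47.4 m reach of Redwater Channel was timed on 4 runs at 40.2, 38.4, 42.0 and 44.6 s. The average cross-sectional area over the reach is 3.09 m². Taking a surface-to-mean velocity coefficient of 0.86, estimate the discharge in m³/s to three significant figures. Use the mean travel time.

t̄ = (40.2 + 38.4 + 42.0 + 44.6) / 4 = 41.3 s
v_surface = L / t̄ = 47.4 / 41.3 = 1.148 m/s
v_mean = 0.86 × 1.148 = 0.9870 m/s
Q = A × v_mean = 3.09 × 0.9870 = 3.050 m³/s

3.05 m³/s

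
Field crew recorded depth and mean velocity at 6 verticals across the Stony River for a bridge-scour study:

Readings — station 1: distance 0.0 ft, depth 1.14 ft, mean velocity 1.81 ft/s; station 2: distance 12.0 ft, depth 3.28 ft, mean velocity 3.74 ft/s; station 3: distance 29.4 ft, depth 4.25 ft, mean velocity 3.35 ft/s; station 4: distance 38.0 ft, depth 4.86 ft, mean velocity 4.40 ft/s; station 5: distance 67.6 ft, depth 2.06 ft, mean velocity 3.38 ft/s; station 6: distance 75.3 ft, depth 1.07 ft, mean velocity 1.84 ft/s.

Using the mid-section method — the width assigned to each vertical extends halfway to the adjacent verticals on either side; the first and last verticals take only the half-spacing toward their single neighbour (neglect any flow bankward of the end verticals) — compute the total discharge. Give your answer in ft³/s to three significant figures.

924 ft³/s

w_1 = (12.0 − 0.0)/2 = 6 ft; q_1 = 1.81 × 1.14 × 6 = 12.38 ft³/s
w_2 = (29.4 − 0.0)/2 = 14.7 ft; q_2 = 3.74 × 3.28 × 14.7 = 180.3 ft³/s
w_3 = (38.0 − 12.0)/2 = 13 ft; q_3 = 3.35 × 4.25 × 13 = 185.1 ft³/s
w_4 = (67.6 − 29.4)/2 = 19.1 ft; q_4 = 4.40 × 4.86 × 19.1 = 408.4 ft³/s
w_5 = (75.3 − 38.0)/2 = 18.65 ft; q_5 = 3.38 × 2.06 × 18.65 = 129.9 ft³/s
w_6 = (75.3 − 67.6)/2 = 3.85 ft; q_6 = 1.84 × 1.07 × 3.85 = 7.580 ft³/s
Q = Σ qᵢ = 923.7 ft³/s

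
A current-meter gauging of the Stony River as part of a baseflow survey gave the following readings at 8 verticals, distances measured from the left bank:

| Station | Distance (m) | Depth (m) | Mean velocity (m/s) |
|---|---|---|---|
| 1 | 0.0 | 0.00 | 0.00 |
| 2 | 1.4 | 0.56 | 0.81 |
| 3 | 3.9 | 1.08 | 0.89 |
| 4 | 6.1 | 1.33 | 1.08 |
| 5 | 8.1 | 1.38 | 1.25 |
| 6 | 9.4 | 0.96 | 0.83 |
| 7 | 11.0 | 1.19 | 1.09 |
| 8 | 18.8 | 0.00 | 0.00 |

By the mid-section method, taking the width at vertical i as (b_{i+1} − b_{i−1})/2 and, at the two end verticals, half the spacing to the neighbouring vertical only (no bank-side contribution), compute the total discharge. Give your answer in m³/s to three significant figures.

w_2 = (3.9 − 0.0)/2 = 1.95 m; q_2 = 0.81 × 0.56 × 1.95 = 0.8845 m³/s
w_3 = (6.1 − 1.4)/2 = 2.35 m; q_3 = 0.89 × 1.08 × 2.35 = 2.259 m³/s
w_4 = (8.1 − 3.9)/2 = 2.1 m; q_4 = 1.08 × 1.33 × 2.1 = 3.016 m³/s
w_5 = (9.4 − 6.1)/2 = 1.65 m; q_5 = 1.25 × 1.38 × 1.65 = 2.846 m³/s
w_6 = (11.0 − 8.1)/2 = 1.45 m; q_6 = 0.83 × 0.96 × 1.45 = 1.155 m³/s
w_7 = (18.8 − 9.4)/2 = 4.7 m; q_7 = 1.09 × 1.19 × 4.7 = 6.096 m³/s
Stations 1, 8 contribute zero (depth or velocity is 0).
Q = Σ qᵢ = 16.26 m³/s

16.3 m³/s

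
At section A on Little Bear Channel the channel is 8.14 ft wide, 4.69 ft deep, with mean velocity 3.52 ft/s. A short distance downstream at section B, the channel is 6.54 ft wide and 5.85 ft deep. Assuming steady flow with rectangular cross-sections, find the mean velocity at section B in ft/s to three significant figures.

3.51 ft/s

Q = A₁V₁ = (8.14×4.69) × 3.52 = 134.4 ft³/s
A₂ = 6.54 × 5.85 = 38.26 ft²
V₂ = Q/A₂ = 134.4/38.26 = 3.512 ft/s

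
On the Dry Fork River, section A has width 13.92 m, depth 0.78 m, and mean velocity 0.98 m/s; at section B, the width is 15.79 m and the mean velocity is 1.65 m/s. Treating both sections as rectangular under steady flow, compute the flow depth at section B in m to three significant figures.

0.408 m

Q = A₁V₁ = (13.92×0.78) × 0.98 = 10.64 m³/s
d₂ = Q/(b₂ V₂) = 10.64/(15.79×1.65) = 0.4084 m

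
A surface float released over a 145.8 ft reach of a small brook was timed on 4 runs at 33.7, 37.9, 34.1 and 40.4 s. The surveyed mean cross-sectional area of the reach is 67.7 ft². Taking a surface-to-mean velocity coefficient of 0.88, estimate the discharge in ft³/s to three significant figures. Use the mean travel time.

t̄ = (33.7 + 37.9 + 34.1 + 40.4) / 4 = 36.525 s
v_surface = L / t̄ = 145.8 / 36.525 = 3.992 ft/s
v_mean = 0.88 × 3.992 = 3.513 ft/s
Q = A × v_mean = 67.7 × 3.513 = 237.8 ft³/s

238 ft³/s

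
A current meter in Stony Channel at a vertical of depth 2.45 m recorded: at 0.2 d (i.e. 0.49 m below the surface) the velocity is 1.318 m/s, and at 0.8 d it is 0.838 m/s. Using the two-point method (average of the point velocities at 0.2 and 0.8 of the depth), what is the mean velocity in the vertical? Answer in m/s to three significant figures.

1.08 m/s

v̄ = (1.318 + 0.838) / 2 = 1.078 m/s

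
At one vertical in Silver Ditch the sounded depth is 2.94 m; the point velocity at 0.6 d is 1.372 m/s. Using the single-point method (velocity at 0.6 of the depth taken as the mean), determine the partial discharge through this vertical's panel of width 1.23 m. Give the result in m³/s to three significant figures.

4.96 m³/s

v̄ = v₀.₆ = 1.372 m/s
q = v̄ × d × w = 1.372 × 2.94 × 1.23 = 4.961 m³/s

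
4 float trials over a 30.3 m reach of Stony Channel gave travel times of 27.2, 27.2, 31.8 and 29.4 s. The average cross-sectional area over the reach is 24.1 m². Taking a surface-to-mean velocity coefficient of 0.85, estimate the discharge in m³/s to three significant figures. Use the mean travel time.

21.5 m³/s

t̄ = (27.2 + 27.2 + 31.8 + 29.4) / 4 = 28.9 s
v_surface = L / t̄ = 30.3 / 28.9 = 1.048 m/s
v_mean = 0.85 × 1.048 = 0.8912 m/s
Q = A × v_mean = 24.1 × 0.8912 = 21.48 m³/s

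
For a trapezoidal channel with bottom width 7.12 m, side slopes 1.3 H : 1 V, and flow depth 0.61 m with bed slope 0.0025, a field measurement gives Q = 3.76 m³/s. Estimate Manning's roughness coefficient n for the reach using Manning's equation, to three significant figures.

A = (b + z·y)·y = (7.12 + 1.3×0.61)×0.61 = 4.827 m²
P = b + 2y√(1+z²) = 7.12 + 2×0.61×√(1+1.3²) = 9.121 m
R = A/P = 4.827/9.121 = 0.5292 m
n = (1/Q)·A·R^(2/3)·S^(1/2) = (1/3.76) × 4.827 × 0.6543 × 0.05000 = 0.04200

0.0420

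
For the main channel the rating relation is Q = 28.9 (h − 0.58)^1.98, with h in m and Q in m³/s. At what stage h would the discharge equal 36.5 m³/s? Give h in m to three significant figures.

h − h₀ = (Q/C)^(1/b) = (36.5/28.9)^(1/1.98) = 1.125 m
h = 0.58 + 1.125 = 1.705 m

1.71 m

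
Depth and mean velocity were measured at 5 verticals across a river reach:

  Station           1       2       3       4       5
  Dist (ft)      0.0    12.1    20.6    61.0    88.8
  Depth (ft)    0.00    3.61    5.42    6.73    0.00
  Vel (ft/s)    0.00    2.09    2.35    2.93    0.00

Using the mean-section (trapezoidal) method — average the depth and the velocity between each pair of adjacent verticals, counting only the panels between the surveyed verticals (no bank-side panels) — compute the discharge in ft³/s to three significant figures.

893 ft³/s

Panel 1-2: Δb = 12.1 ft, d̄ = (0.00+3.61)/2 = 1.805, v̄ = (0.00+2.09)/2 = 1.045 → q = 12.1×1.805×1.045 = 22.82 ft³/s
Panel 2-3: Δb = 8.5 ft, d̄ = (3.61+5.42)/2 = 4.515, v̄ = (2.09+2.35)/2 = 2.22 → q = 8.5×4.515×2.22 = 85.20 ft³/s
Panel 3-4: Δb = 40.4 ft, d̄ = (5.42+6.73)/2 = 6.075, v̄ = (2.35+2.93)/2 = 2.64 → q = 40.4×6.075×2.64 = 647.9 ft³/s
Panel 4-5: Δb = 27.8 ft, d̄ = (6.73+0.00)/2 = 3.365, v̄ = (2.93+0.00)/2 = 1.465 → q = 27.8×3.365×1.465 = 137.0 ft³/s
Q = Σ q = 893.0 ft³/s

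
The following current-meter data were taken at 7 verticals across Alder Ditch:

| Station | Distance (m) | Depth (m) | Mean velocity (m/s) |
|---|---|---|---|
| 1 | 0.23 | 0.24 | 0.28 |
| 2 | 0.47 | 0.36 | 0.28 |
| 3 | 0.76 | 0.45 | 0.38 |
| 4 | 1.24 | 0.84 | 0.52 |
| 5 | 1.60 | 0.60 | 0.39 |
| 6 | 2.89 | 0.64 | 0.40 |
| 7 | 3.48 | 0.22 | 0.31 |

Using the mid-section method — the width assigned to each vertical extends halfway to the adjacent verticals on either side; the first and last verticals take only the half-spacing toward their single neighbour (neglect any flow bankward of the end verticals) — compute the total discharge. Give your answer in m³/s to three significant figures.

0.738 m³/s

w_1 = (0.47 − 0.23)/2 = 0.12 m; q_1 = 0.28 × 0.24 × 0.12 = 0.008064 m³/s
w_2 = (0.76 − 0.23)/2 = 0.265 m; q_2 = 0.28 × 0.36 × 0.265 = 0.02671 m³/s
w_3 = (1.24 − 0.47)/2 = 0.385 m; q_3 = 0.38 × 0.45 × 0.385 = 0.06584 m³/s
w_4 = (1.60 − 0.76)/2 = 0.42 m; q_4 = 0.52 × 0.84 × 0.42 = 0.1835 m³/s
w_5 = (2.89 − 1.24)/2 = 0.825 m; q_5 = 0.39 × 0.60 × 0.825 = 0.1931 m³/s
w_6 = (3.48 − 1.60)/2 = 0.94 m; q_6 = 0.40 × 0.64 × 0.94 = 0.2406 m³/s
w_7 = (3.48 − 2.89)/2 = 0.295 m; q_7 = 0.31 × 0.22 × 0.295 = 0.02012 m³/s
Q = Σ qᵢ = 0.7379 m³/s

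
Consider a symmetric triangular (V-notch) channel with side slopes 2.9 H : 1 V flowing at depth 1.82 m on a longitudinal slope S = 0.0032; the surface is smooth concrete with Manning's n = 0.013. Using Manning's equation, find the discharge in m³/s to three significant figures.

37.8 m³/s

A = z·y² = 2.9×1.82² = 9.606 m²
P = 2y√(1+z²) = 2×1.82×√(1+2.9²) = 11.17 m
R = A/P = 9.606/11.17 = 0.8603 m
Q = (1/n)·A·R^(2/3)·S^(1/2) = (1/0.013) × 9.606 × 0.8603^(2/3) × 0.0032^(1/2) = 37.81 m³/s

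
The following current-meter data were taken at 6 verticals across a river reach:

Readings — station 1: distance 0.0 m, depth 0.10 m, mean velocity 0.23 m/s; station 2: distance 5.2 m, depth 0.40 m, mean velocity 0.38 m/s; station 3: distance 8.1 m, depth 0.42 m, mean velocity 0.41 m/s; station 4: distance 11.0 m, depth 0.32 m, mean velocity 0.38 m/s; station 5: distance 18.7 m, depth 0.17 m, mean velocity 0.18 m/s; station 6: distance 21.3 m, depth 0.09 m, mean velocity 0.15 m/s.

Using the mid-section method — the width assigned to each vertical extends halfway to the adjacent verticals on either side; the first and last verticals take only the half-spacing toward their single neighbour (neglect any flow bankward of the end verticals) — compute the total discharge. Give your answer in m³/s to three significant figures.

w_1 = (5.2 − 0.0)/2 = 2.6 m; q_1 = 0.23 × 0.10 × 2.6 = 0.05980 m³/s
w_2 = (8.1 − 0.0)/2 = 4.05 m; q_2 = 0.38 × 0.40 × 4.05 = 0.6156 m³/s
w_3 = (11.0 − 5.2)/2 = 2.9 m; q_3 = 0.41 × 0.42 × 2.9 = 0.4994 m³/s
w_4 = (18.7 − 8.1)/2 = 5.3 m; q_4 = 0.38 × 0.32 × 5.3 = 0.6445 m³/s
w_5 = (21.3 − 11.0)/2 = 5.15 m; q_5 = 0.18 × 0.17 × 5.15 = 0.1576 m³/s
w_6 = (21.3 − 18.7)/2 = 1.3 m; q_6 = 0.15 × 0.09 × 1.3 = 0.01755 m³/s
Q = Σ qᵢ = 1.994 m³/s

1.99 m³/s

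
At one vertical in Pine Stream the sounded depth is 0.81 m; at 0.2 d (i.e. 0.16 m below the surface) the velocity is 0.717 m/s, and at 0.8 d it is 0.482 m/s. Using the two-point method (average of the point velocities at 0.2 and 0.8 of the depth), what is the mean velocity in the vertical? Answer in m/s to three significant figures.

0.600 m/s

v̄ = (0.717 + 0.482) / 2 = 0.5995 m/s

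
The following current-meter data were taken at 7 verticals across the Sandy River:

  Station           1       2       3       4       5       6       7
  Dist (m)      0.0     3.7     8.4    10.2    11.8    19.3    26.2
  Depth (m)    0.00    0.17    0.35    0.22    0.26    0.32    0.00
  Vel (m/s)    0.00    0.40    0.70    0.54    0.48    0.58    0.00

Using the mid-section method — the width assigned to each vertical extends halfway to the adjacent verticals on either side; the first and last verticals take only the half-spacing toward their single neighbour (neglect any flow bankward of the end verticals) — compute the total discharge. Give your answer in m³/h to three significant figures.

11500 m³/h

w_2 = (8.4 − 0.0)/2 = 4.2 m; q_2 = 0.40 × 0.17 × 4.2 = 0.2856 m³/s
w_3 = (10.2 − 3.7)/2 = 3.25 m; q_3 = 0.70 × 0.35 × 3.25 = 0.7963 m³/s
w_4 = (11.8 − 8.4)/2 = 1.7 m; q_4 = 0.54 × 0.22 × 1.7 = 0.2020 m³/s
w_5 = (19.3 − 10.2)/2 = 4.55 m; q_5 = 0.48 × 0.26 × 4.55 = 0.5678 m³/s
w_6 = (26.2 − 11.8)/2 = 7.2 m; q_6 = 0.58 × 0.32 × 7.2 = 1.336 m³/s
Stations 1, 7 contribute zero (depth or velocity is 0).
Q = Σ qᵢ = 3.188 m³/s
= 3.188 × 3600 = 11480 m³/h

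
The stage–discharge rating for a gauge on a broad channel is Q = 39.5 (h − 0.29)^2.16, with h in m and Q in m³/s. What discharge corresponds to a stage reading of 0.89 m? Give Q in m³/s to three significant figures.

13.1 m³/s

Q = 39.5 × (0.89 − 0.29)^2.16 = 39.5 × 0.6^2.16 = 13.10 m³/s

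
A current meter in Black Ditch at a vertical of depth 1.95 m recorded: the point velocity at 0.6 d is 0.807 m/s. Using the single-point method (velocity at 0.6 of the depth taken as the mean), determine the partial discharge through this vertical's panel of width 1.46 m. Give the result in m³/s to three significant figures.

v̄ = v₀.₆ = 0.807 m/s
q = v̄ × d × w = 0.8070 × 1.95 × 1.46 = 2.298 m³/s

2.30 m³/s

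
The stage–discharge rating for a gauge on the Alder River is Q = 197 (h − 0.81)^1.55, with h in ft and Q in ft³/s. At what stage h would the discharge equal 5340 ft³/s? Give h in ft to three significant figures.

h − h₀ = (Q/C)^(1/b) = (5340/197)^(1/1.55) = 8.406 ft
h = 0.81 + 8.406 = 9.216 ft

9.22 ft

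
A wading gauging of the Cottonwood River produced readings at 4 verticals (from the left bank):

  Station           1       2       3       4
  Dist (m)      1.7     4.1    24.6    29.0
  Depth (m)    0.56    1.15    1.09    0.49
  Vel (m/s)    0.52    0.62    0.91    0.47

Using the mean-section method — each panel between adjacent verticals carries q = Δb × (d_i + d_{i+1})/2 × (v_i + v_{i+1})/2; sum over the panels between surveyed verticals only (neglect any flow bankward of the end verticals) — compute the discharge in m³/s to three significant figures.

Panel 1-2: Δb = 2.4 m, d̄ = (0.56+1.15)/2 = 0.855, v̄ = (0.52+0.62)/2 = 0.57 → q = 2.4×0.855×0.57 = 1.170 m³/s
Panel 2-3: Δb = 20.5 m, d̄ = (1.15+1.09)/2 = 1.12, v̄ = (0.62+0.91)/2 = 0.765 → q = 20.5×1.12×0.765 = 17.56 m³/s
Panel 3-4: Δb = 4.4 m, d̄ = (1.09+0.49)/2 = 0.79, v̄ = (0.91+0.47)/2 = 0.69 → q = 4.4×0.79×0.69 = 2.398 m³/s
Q = Σ q = 21.13 m³/s

21.1 m³/s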